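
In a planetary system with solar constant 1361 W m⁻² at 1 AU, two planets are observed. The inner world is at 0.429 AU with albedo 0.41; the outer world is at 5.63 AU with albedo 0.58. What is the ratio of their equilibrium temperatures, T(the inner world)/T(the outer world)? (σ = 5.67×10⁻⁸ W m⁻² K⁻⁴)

T₁/T₂ ≈ 3.944

T_eq = [S₀(1−A)/(4σd²)]^(1/4), so T ∝ (1−A)^(1/4) / √d.
T₁ = [1361×0.59/(4×5.67×10⁻⁸×0.429²)]^(1/4) = 372.42 K.
T₂ = [1361×0.42/(4×5.67×10⁻⁸×5.63²)]^(1/4) = 94.43 K.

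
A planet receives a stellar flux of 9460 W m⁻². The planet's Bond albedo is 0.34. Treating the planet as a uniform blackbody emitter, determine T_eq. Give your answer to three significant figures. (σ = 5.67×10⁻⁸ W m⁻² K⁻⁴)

Energy balance: absorbed = emitted ⇒ πR²·S(1−A) = 4πR²·σT_eq⁴, so T_eq⁴ = S(1−A)/(4σ).
T_eq = [9460 × 0.66 / (4 × 5.67×10⁻⁸)]^(1/4) = (2.75×10¹⁰)^(1/4) = 407 K.

T_eq ≈ 407 K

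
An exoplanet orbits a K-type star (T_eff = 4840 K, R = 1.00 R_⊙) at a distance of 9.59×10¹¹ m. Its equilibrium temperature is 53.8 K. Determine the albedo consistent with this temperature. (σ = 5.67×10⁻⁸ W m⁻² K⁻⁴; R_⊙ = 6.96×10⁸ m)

R_⋆ = 1.00 × 6.96×10⁸ = 6.96×10⁸ m.
L = 4πR_⋆²σT_⋆⁴ = 4π(6.96×10⁸)² × 5.67×10⁻⁸ × (4840)⁴ = 1.89×10²⁶ W.
S = L/(4πd²) = 16.4 W m⁻².
From T_eq⁴ = S(1−A)/(4σ): 1−A = 4σT_eq⁴/S.
1−A = 4 × 5.67×10⁻⁸ × (53.8)⁴ / 16.4 = 0.116.

A ≈ 0.88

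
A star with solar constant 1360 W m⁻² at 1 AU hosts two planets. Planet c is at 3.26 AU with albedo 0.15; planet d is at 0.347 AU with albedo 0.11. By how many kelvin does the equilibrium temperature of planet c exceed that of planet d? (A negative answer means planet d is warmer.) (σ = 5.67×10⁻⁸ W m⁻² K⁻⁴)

ΔT ≈ -310.8 K

T_eq = [S₀(1−A)/(4σd²)]^(1/4), so T ∝ (1−A)^(1/4) / √d.
T₁ = [1360×0.85/(4×5.67×10⁻⁸×3.26²)]^(1/4) = 147.99 K.
T₂ = [1360×0.89/(4×5.67×10⁻⁸×0.347²)]^(1/4) = 458.84 K.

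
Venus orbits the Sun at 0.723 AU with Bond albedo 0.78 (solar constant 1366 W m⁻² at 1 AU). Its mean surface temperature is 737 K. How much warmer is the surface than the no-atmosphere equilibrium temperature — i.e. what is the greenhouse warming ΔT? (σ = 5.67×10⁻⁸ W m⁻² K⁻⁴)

ΔT ≈ 512.6 K

S = 1366/0.723² = 2613 W m⁻².
T_eq = [S(1−A)/(4σ)]^(1/4) = [2613×0.22/(4×5.67×10⁻⁸)]^(1/4) = 224.4 K.
ΔT = T_surf − T_eq = 737 − 224.4.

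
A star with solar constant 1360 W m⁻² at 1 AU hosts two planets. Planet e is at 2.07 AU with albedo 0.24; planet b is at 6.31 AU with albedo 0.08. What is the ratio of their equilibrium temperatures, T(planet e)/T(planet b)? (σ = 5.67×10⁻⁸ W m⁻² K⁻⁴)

T_eq = [S₀(1−A)/(4σd²)]^(1/4), so T ∝ (1−A)^(1/4) / √d.
T₁ = [1360×0.76/(4×5.67×10⁻⁸×2.07²)]^(1/4) = 180.59 K.
T₂ = [1360×0.92/(4×5.67×10⁻⁸×6.31²)]^(1/4) = 108.49 K.

T₁/T₂ ≈ 1.665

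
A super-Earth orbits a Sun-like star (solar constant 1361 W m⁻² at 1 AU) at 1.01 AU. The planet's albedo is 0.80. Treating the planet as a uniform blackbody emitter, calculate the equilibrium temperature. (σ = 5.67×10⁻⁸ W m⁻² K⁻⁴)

T_eq ≈ 185 K

Flux at 1.01 AU: S = 1361/1.01² = 1330 W m⁻².
Energy balance: absorbed = emitted ⇒ πR²·S(1−A) = 4πR²·σT_eq⁴, so T_eq⁴ = S(1−A)/(4σ).
T_eq = [1330 × 0.20 / (4 × 5.67×10⁻⁸)]^(1/4) = (1.18×10⁹)^(1/4) = 185 K.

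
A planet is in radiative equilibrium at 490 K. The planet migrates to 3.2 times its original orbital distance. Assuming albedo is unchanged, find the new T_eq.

T_eq ≈ 274 K

T_eq ∝ L^(1/4) · d^(−1/2).
T′ = 490 / 3.2^(1/2) = 274 K.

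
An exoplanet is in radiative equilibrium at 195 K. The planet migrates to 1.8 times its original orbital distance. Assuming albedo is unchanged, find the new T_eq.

T_eq ≈ 145 K

T_eq ∝ L^(1/4) · d^(−1/2).
T′ = 195 / 1.8^(1/2) = 145 K.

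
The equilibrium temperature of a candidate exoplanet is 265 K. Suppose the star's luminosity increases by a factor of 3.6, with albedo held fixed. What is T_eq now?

T_eq ∝ L^(1/4) · d^(−1/2).
T′ = 265 × 3.6^(1/4) = 365 K.

T_eq ≈ 365 K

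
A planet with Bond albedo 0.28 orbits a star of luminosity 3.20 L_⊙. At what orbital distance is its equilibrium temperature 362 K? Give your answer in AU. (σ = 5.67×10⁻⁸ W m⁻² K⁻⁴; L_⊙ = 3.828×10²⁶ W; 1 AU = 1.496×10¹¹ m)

L = 3.20 × 3.828×10²⁶ = 1.22×10²⁷ W.
From T_eq⁴ = L(1−A)/(16πσd²): d = √[L(1−A)/(16πσT_eq⁴)].
d = √[1.22×10²⁷ × 0.72 / (16π × 5.67×10⁻⁸ × (362)⁴)] = 1.34×10¹¹ m = 0.897 AU.

d ≈ 0.897 AU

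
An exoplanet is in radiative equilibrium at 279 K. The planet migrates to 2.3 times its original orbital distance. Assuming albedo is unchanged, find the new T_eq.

T_eq ∝ L^(1/4) · d^(−1/2).
T′ = 279 / 2.3^(1/2) = 184 K.

T_eq ≈ 184 K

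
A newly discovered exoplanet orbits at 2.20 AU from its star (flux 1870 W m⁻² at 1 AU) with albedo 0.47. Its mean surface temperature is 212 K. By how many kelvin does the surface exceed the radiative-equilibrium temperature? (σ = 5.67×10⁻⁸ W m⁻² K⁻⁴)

S = 1870/2.20² = 386.4 W m⁻².
T_eq = [S(1−A)/(4σ)]^(1/4) = [386.4×0.53/(4×5.67×10⁻⁸)]^(1/4) = 173.3 K.
ΔT = T_surf − T_eq = 212 − 173.3.

ΔT ≈ 38.7 K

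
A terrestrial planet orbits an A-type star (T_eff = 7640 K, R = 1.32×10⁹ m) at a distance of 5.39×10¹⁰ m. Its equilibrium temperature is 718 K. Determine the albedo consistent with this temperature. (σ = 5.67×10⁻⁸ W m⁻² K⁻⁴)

L = 4πR_⋆²σT_⋆⁴ = 4π(1.32×10⁹)² × 5.67×10⁻⁸ × (7640)⁴ = 4.23×10²⁷ W.
S = L/(4πd²) = 1.16×10⁵ W m⁻².
From T_eq⁴ = S(1−A)/(4σ): 1−A = 4σT_eq⁴/S.
1−A = 4 × 5.67×10⁻⁸ × (718)⁴ / 1.16×10⁵ = 0.520.

A ≈ 0.48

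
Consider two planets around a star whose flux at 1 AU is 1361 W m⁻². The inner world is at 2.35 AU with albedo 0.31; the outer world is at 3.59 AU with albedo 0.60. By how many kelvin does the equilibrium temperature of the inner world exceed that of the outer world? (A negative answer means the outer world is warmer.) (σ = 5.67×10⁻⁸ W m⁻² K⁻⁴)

ΔT ≈ 48.7 K

T_eq = [S₀(1−A)/(4σd²)]^(1/4), so T ∝ (1−A)^(1/4) / √d.
T₁ = [1361×0.69/(4×5.67×10⁻⁸×2.35²)]^(1/4) = 165.47 K.
T₂ = [1361×0.40/(4×5.67×10⁻⁸×3.59²)]^(1/4) = 116.82 K.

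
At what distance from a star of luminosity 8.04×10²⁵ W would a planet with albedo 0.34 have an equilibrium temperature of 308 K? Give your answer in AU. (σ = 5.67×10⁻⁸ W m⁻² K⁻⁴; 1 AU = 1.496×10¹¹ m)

From T_eq⁴ = L(1−A)/(16πσd²): d = √[L(1−A)/(16πσT_eq⁴)].
d = √[8.04×10²⁵ × 0.66 / (16π × 5.67×10⁻⁸ × (308)⁴)] = 4.55×10¹⁰ m = 0.304 AU.

d ≈ 0.304 AU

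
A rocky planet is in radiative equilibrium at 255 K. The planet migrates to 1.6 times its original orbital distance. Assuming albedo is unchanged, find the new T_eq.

T_eq ∝ L^(1/4) · d^(−1/2).
T′ = 255 / 1.6^(1/2) = 202 K.

T_eq ≈ 202 K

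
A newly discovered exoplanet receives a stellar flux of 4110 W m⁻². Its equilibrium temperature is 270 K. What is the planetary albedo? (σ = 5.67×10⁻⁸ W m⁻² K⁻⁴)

From T_eq⁴ = S(1−A)/(4σ): 1−A = 4σT_eq⁴/S.
1−A = 4 × 5.67×10⁻⁸ × (270)⁴ / 4110 = 0.293.

A ≈ 0.71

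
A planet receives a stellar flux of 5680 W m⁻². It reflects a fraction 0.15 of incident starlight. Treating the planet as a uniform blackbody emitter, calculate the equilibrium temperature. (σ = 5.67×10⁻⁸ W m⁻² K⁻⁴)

T_eq ≈ 382 K

Energy balance: absorbed = emitted ⇒ πR²·S(1−A) = 4πR²·σT_eq⁴, so T_eq⁴ = S(1−A)/(4σ).
T_eq = [5680 × 0.85 / (4 × 5.67×10⁻⁸)]^(1/4) = (2.13×10¹⁰)^(1/4) = 382 K.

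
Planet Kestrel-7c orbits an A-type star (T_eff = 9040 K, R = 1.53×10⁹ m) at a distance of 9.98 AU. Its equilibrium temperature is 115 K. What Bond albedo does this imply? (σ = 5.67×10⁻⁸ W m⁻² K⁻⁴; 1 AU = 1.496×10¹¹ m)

d = 9.98 AU = 1.49×10¹² m.
L = 4πR_⋆²σT_⋆⁴ = 4π(1.53×10⁹)² × 5.67×10⁻⁸ × (9040)⁴ = 1.11×10²⁸ W.
S = L/(4πd²) = 398 W m⁻².
From T_eq⁴ = S(1−A)/(4σ): 1−A = 4σT_eq⁴/S.
1−A = 4 × 5.67×10⁻⁸ × (115)⁴ / 398 = 0.100.

A ≈ 0.90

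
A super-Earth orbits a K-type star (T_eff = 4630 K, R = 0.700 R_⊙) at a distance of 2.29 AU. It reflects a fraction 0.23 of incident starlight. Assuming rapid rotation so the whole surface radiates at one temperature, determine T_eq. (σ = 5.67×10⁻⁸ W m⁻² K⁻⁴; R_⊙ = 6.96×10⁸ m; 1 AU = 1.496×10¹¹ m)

R_⋆ = 0.700 × 6.96×10⁸ = 4.87×10⁸ m.
d = 2.29 AU = 3.43×10¹¹ m.
L = 4πR_⋆²σT_⋆⁴ = 4π(4.87×10⁸)² × 5.67×10⁻⁸ × (4630)⁴ = 7.77×10²⁵ W.
S = L/(4πd²) = 52.7 W m⁻².
Energy balance: absorbed = emitted ⇒ πR²·S(1−A) = 4πR²·σT_eq⁴, so T_eq⁴ = S(1−A)/(4σ).
T_eq = [52.7 × 0.77 / (4 × 5.67×10⁻⁸)]^(1/4) = (1.79×10⁸)^(1/4) = 116 K.

T_eq ≈ 116 K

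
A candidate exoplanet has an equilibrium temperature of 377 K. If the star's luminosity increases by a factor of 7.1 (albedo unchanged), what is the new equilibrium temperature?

T_eq ≈ 615 K

T_eq ∝ L^(1/4) · d^(−1/2).
T′ = 377 × 7.1^(1/4) = 615 K.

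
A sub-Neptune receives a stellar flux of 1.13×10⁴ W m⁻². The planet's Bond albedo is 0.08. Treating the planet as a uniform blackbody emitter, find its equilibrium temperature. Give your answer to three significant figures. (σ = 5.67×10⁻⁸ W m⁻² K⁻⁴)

T_eq ≈ 463 K

Energy balance: absorbed = emitted ⇒ πR²·S(1−A) = 4πR²·σT_eq⁴, so T_eq⁴ = S(1−A)/(4σ).
T_eq = [1.13×10⁴ × 0.92 / (4 × 5.67×10⁻⁸)]^(1/4) = (4.58×10¹⁰)^(1/4) = 463 K.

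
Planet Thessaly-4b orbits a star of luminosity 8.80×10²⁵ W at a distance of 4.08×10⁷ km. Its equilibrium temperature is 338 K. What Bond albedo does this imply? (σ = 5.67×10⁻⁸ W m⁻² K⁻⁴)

A ≈ 0.30

d = 4.08×10⁷ km = 4.08×10¹⁰ m.
Flux: S = L/(4πd²) = 8.80×10²⁵/(4π×(4.08×10¹⁰)²) = 4210 W m⁻².
From T_eq⁴ = S(1−A)/(4σ): 1−A = 4σT_eq⁴/S.
1−A = 4 × 5.67×10⁻⁸ × (338)⁴ / 4210 = 0.704.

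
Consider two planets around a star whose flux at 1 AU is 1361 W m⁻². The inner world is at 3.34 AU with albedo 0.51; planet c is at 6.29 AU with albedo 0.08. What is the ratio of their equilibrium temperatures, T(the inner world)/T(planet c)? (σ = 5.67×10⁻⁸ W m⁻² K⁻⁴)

T_eq = [S₀(1−A)/(4σd²)]^(1/4), so T ∝ (1−A)^(1/4) / √d.
T₁ = [1361×0.49/(4×5.67×10⁻⁸×3.34²)]^(1/4) = 127.42 K.
T₂ = [1361×0.92/(4×5.67×10⁻⁸×6.29²)]^(1/4) = 108.69 K.

T₁/T₂ ≈ 1.172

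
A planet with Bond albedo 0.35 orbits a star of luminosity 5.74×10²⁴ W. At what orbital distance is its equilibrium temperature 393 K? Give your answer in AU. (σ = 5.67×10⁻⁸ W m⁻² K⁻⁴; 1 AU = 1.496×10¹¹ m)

d ≈ 0.0495 AU

From T_eq⁴ = L(1−A)/(16πσd²): d = √[L(1−A)/(16πσT_eq⁴)].
d = √[5.74×10²⁴ × 0.65 / (16π × 5.67×10⁻⁸ × (393)⁴)] = 7.41×10⁹ m = 0.0495 AU.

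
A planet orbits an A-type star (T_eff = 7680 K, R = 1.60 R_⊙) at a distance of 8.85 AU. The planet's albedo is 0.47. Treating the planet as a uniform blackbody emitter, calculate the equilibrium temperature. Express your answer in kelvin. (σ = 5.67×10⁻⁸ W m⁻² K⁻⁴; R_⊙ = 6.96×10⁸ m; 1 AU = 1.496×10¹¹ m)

T_eq ≈ 134 K

R_⋆ = 1.60 × 6.96×10⁸ = 1.11×10⁹ m.
d = 8.85 AU = 1.32×10¹² m.
L = 4πR_⋆²σT_⋆⁴ = 4π(1.11×10⁹)² × 5.67×10⁻⁸ × (7680)⁴ = 3.07×10²⁷ W.
S = L/(4πd²) = 140 W m⁻².
Energy balance: absorbed = emitted ⇒ πR²·S(1−A) = 4πR²·σT_eq⁴, so T_eq⁴ = S(1−A)/(4σ).
T_eq = [140 × 0.53 / (4 × 5.67×10⁻⁸)]^(1/4) = (3.26×10⁸)^(1/4) = 134 K.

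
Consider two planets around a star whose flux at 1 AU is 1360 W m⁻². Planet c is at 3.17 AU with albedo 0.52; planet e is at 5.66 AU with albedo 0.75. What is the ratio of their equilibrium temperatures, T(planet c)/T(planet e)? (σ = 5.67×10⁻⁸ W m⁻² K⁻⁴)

T_eq = [S₀(1−A)/(4σd²)]^(1/4), so T ∝ (1−A)^(1/4) / √d.
T₁ = [1360×0.48/(4×5.67×10⁻⁸×3.17²)]^(1/4) = 130.09 K.
T₂ = [1360×0.25/(4×5.67×10⁻⁸×5.66²)]^(1/4) = 82.71 K.

T₁/T₂ ≈ 1.573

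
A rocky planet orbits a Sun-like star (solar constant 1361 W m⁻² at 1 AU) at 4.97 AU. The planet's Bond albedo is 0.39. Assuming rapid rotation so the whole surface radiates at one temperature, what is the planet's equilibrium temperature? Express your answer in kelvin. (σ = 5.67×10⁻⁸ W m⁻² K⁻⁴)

T_eq ≈ 110 K

Flux at 4.97 AU: S = 1361/4.97² = 55.1 W m⁻².
Energy balance: absorbed = emitted ⇒ πR²·S(1−A) = 4πR²·σT_eq⁴, so T_eq⁴ = S(1−A)/(4σ).
T_eq = [55.1 × 0.61 / (4 × 5.67×10⁻⁸)]^(1/4) = (1.48×10⁸)^(1/4) = 110 K.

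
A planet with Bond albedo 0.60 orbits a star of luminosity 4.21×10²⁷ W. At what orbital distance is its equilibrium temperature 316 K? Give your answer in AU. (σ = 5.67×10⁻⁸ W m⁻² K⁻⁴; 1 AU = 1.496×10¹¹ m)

d ≈ 1.63 AU

From T_eq⁴ = L(1−A)/(16πσd²): d = √[L(1−A)/(16πσT_eq⁴)].
d = √[4.21×10²⁷ × 0.40 / (16π × 5.67×10⁻⁸ × (316)⁴)] = 2.43×10¹¹ m = 1.63 AU.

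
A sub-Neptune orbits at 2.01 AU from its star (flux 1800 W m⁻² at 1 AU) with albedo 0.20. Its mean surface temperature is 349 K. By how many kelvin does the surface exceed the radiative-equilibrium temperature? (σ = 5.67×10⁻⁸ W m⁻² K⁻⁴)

S = 1800/2.01² = 445.5 W m⁻².
T_eq = [S(1−A)/(4σ)]^(1/4) = [445.5×0.80/(4×5.67×10⁻⁸)]^(1/4) = 199.1 K.
ΔT = T_surf − T_eq = 349 − 199.1.

ΔT ≈ 149.9 K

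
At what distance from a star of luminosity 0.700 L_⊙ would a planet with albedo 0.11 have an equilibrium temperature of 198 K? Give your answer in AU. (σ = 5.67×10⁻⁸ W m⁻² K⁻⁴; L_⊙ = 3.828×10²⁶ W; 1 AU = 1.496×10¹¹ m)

d ≈ 1.56 AU

L = 0.700 × 3.828×10²⁶ = 2.68×10²⁶ W.
From T_eq⁴ = L(1−A)/(16πσd²): d = √[L(1−A)/(16πσT_eq⁴)].
d = √[2.68×10²⁶ × 0.89 / (16π × 5.67×10⁻⁸ × (198)⁴)] = 2.33×10¹¹ m = 1.56 AU.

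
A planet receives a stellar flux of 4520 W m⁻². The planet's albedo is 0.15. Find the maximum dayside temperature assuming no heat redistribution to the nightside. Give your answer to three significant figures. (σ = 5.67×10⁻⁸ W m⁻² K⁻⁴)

T_ss ≈ 510 K

With no redistribution each surface element balances locally: S(1−A) = σT⁴.
T = [4520 × 0.85 / 5.67×10⁻⁸]^(1/4) = (6.78×10¹⁰)^(1/4) = 510 K.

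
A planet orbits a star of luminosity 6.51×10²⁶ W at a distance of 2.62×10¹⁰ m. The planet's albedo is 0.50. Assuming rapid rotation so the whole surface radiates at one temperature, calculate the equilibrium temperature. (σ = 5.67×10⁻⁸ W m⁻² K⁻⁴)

Flux: S = L/(4πd²) = 6.51×10²⁶/(4π×(2.62×10¹⁰)²) = 7.55×10⁴ W m⁻².
Energy balance: absorbed = emitted ⇒ πR²·S(1−A) = 4πR²·σT_eq⁴, so T_eq⁴ = S(1−A)/(4σ).
T_eq = [7.55×10⁴ × 0.50 / (4 × 5.67×10⁻⁸)]^(1/4) = (1.66×10¹¹)^(1/4) = 639 K.

T_eq ≈ 639 K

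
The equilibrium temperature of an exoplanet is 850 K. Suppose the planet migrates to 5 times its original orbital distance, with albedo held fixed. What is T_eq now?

T_eq ≈ 380 K

T_eq ∝ L^(1/4) · d^(−1/2).
T′ = 850 / 5^(1/2) = 380 K.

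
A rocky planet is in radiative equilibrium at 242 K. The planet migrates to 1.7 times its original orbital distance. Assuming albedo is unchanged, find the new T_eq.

T_eq ≈ 186 K

T_eq ∝ L^(1/4) · d^(−1/2).
T′ = 242 / 1.7^(1/2) = 186 K.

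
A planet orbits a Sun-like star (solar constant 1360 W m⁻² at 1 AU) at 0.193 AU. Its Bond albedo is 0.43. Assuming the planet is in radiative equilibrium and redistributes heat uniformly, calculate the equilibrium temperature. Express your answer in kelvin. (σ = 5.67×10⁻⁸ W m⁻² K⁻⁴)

T_eq ≈ 550 K

Flux at 0.193 AU: S = 1360/0.193² = 3.65×10⁴ W m⁻².
Energy balance: absorbed = emitted ⇒ πR²·S(1−A) = 4πR²·σT_eq⁴, so T_eq⁴ = S(1−A)/(4σ).
T_eq = [3.65×10⁴ × 0.57 / (4 × 5.67×10⁻⁸)]^(1/4) = (9.18×10¹⁰)^(1/4) = 550 K.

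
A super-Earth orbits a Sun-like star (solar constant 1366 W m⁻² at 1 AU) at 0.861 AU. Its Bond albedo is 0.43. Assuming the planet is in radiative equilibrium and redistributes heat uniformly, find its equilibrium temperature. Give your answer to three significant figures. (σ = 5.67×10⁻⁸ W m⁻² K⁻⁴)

T_eq ≈ 261 K

Flux at 0.861 AU: S = 1366/0.861² = 1840 W m⁻².
Energy balance: absorbed = emitted ⇒ πR²·S(1−A) = 4πR²·σT_eq⁴, so T_eq⁴ = S(1−A)/(4σ).
T_eq = [1840 × 0.57 / (4 × 5.67×10⁻⁸)]^(1/4) = (4.63×10⁹)^(1/4) = 261 K.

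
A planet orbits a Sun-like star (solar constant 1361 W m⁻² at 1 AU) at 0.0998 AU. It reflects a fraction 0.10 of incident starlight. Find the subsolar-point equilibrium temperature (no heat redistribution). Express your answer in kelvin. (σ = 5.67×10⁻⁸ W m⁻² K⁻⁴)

T_ss ≈ 1210 K

Flux at 0.0998 AU: S = 1361/0.0998² = 1.37×10⁵ W m⁻².
At the subsolar point the surface absorbs S(1−A) and emits σT⁴ per unit area — no factor of 4, since only the local patch is in balance.
T = [1.37×10⁵ × 0.90 / 5.67×10⁻⁸]^(1/4) = (2.17×10¹²)^(1/4) = 1210 K.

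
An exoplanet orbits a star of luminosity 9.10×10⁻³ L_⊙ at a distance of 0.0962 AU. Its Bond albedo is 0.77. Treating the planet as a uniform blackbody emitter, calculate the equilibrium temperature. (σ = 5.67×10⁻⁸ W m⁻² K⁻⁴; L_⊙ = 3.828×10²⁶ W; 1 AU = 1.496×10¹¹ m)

T_eq ≈ 192 K

d = 0.0962 AU = 1.44×10¹⁰ m.
L = 9.10×10⁻³ × 3.828×10²⁶ = 3.48×10²⁴ W.
Flux: S = L/(4πd²) = 3.48×10²⁴/(4π×(1.44×10¹⁰)²) = 1340 W m⁻².
Energy balance: absorbed = emitted ⇒ πR²·S(1−A) = 4πR²·σT_eq⁴, so T_eq⁴ = S(1−A)/(4σ).
T_eq = [1340 × 0.23 / (4 × 5.67×10⁻⁸)]^(1/4) = (1.36×10⁹)^(1/4) = 192 K.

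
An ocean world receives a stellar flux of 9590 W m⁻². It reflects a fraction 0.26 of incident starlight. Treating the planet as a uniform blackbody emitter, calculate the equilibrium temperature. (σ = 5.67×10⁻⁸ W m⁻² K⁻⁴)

Energy balance: absorbed = emitted ⇒ πR²·S(1−A) = 4πR²·σT_eq⁴, so T_eq⁴ = S(1−A)/(4σ).
T_eq = [9590 × 0.74 / (4 × 5.67×10⁻⁸)]^(1/4) = (3.13×10¹⁰)^(1/4) = 421 K.

T_eq ≈ 421 K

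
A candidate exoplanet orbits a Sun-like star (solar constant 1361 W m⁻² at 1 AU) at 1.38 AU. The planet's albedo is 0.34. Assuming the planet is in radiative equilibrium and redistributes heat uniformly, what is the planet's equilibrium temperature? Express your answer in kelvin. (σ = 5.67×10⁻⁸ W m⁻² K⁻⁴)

Flux at 1.38 AU: S = 1361/1.38² = 715 W m⁻².
Energy balance: absorbed = emitted ⇒ πR²·S(1−A) = 4πR²·σT_eq⁴, so T_eq⁴ = S(1−A)/(4σ).
T_eq = [715 × 0.66 / (4 × 5.67×10⁻⁸)]^(1/4) = (2.08×10⁹)^(1/4) = 214 K.

T_eq ≈ 214 K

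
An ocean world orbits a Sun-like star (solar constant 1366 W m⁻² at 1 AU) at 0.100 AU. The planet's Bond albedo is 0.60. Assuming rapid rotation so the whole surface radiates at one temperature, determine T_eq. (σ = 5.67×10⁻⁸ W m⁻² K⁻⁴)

Flux at 0.100 AU: S = 1366/0.100² = 1.37×10⁵ W m⁻².
Energy balance: absorbed = emitted ⇒ πR²·S(1−A) = 4πR²·σT_eq⁴, so T_eq⁴ = S(1−A)/(4σ).
T_eq = [1.37×10⁵ × 0.40 / (4 × 5.67×10⁻⁸)]^(1/4) = (2.41×10¹¹)^(1/4) = 701 K.

T_eq ≈ 701 K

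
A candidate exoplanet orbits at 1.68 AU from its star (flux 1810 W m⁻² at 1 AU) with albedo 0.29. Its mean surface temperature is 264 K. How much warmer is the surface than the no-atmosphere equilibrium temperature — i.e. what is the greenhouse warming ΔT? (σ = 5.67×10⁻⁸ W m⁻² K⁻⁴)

ΔT ≈ 52.3 K

S = 1810/1.68² = 641.3 W m⁻².
T_eq = [S(1−A)/(4σ)]^(1/4) = [641.3×0.71/(4×5.67×10⁻⁸)]^(1/4) = 211.7 K.
ΔT = T_surf − T_eq = 264 − 211.7.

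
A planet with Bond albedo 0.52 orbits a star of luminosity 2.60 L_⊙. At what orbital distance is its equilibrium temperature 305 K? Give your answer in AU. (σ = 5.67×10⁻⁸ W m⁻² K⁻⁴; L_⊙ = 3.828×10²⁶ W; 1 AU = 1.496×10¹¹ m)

d ≈ 0.930 AU

L = 2.60 × 3.828×10²⁶ = 9.95×10²⁶ W.
From T_eq⁴ = L(1−A)/(16πσd²): d = √[L(1−A)/(16πσT_eq⁴)].
d = √[9.95×10²⁶ × 0.48 / (16π × 5.67×10⁻⁸ × (305)⁴)] = 1.39×10¹¹ m = 0.930 AU.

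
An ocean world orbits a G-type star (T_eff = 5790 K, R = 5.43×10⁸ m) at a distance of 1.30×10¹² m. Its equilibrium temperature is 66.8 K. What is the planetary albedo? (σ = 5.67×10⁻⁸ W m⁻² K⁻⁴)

L = 4πR_⋆²σT_⋆⁴ = 4π(5.43×10⁸)² × 5.67×10⁻⁸ × (5790)⁴ = 2.36×10²⁶ W.
S = L/(4πd²) = 11.1 W m⁻².
From T_eq⁴ = S(1−A)/(4σ): 1−A = 4σT_eq⁴/S.
1−A = 4 × 5.67×10⁻⁸ × (66.8)⁴ / 11.1 = 0.406.

A ≈ 0.59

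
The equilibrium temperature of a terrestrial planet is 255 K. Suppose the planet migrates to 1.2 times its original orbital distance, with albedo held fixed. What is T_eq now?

T_eq ∝ L^(1/4) · d^(−1/2).
T′ = 255 / 1.2^(1/2) = 233 K.

T_eq ≈ 233 K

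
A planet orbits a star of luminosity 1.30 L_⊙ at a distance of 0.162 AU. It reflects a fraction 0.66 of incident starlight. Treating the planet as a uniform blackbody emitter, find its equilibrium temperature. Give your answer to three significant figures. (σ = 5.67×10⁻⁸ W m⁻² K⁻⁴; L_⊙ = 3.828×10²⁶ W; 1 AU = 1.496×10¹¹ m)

d = 0.162 AU = 2.42×10¹⁰ m.
L = 1.30 × 3.828×10²⁶ = 4.98×10²⁶ W.
Flux: S = L/(4πd²) = 4.98×10²⁶/(4π×(2.42×10¹⁰)²) = 6.74×10⁴ W m⁻².
Energy balance: absorbed = emitted ⇒ πR²·S(1−A) = 4πR²·σT_eq⁴, so T_eq⁴ = S(1−A)/(4σ).
T_eq = [6.74×10⁴ × 0.34 / (4 × 5.67×10⁻⁸)]^(1/4) = (1.01×10¹¹)^(1/4) = 564 K.

T_eq ≈ 564 K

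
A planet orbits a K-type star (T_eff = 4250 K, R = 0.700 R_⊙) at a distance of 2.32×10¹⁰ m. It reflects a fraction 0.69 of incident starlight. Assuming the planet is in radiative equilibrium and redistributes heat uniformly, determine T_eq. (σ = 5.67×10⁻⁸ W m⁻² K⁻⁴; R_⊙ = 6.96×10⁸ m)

R_⋆ = 0.700 × 6.96×10⁸ = 4.87×10⁸ m.
L = 4πR_⋆²σT_⋆⁴ = 4π(4.87×10⁸)² × 5.67×10⁻⁸ × (4250)⁴ = 5.52×10²⁵ W.
S = L/(4πd²) = 8160 W m⁻².
Energy balance: absorbed = emitted ⇒ πR²·S(1−A) = 4πR²·σT_eq⁴, so T_eq⁴ = S(1−A)/(4σ).
T_eq = [8160 × 0.31 / (4 × 5.67×10⁻⁸)]^(1/4) = (1.12×10¹⁰)^(1/4) = 325 K.

T_eq ≈ 325 K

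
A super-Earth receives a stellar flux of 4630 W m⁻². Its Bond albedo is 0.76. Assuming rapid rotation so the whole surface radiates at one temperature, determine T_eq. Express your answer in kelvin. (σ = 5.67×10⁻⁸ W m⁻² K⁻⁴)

T_eq ≈ 265 K

Energy balance: absorbed = emitted ⇒ πR²·S(1−A) = 4πR²·σT_eq⁴, so T_eq⁴ = S(1−A)/(4σ).
T_eq = [4630 × 0.24 / (4 × 5.67×10⁻⁸)]^(1/4) = (4.90×10⁹)^(1/4) = 265 K.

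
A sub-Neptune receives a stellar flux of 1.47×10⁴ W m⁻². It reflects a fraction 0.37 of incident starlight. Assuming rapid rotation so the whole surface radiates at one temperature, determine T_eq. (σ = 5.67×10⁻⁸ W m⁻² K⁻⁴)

Energy balance: absorbed = emitted ⇒ πR²·S(1−A) = 4πR²·σT_eq⁴, so T_eq⁴ = S(1−A)/(4σ).
T_eq = [1.47×10⁴ × 0.63 / (4 × 5.67×10⁻⁸)]^(1/4) = (4.08×10¹⁰)^(1/4) = 450 K.

T_eq ≈ 450 K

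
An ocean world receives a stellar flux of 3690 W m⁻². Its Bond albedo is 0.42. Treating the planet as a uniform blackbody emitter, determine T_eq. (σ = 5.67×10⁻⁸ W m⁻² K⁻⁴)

Energy balance: absorbed = emitted ⇒ πR²·S(1−A) = 4πR²·σT_eq⁴, so T_eq⁴ = S(1−A)/(4σ).
T_eq = [3690 × 0.58 / (4 × 5.67×10⁻⁸)]^(1/4) = (9.44×10⁹)^(1/4) = 312 K.

T_eq ≈ 312 K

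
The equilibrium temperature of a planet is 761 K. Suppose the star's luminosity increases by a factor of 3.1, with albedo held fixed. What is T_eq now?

T_eq ≈ 1010 K

T_eq ∝ L^(1/4) · d^(−1/2).
T′ = 761 × 3.1^(1/4) = 1010 K.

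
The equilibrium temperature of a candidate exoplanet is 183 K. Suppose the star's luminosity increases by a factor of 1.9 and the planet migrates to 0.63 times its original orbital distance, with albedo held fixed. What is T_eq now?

T_eq ∝ L^(1/4) · d^(−1/2).
T′ = 183 × 1.9^(1/4) / 0.63^(1/2) = 271 K.

T_eq ≈ 271 K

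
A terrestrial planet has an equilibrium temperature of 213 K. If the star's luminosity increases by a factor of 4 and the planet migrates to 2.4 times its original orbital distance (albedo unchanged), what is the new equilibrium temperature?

T_eq ≈ 194 K

T_eq ∝ L^(1/4) · d^(−1/2).
T′ = 213 × 4^(1/4) / 2.4^(1/2) = 194 K.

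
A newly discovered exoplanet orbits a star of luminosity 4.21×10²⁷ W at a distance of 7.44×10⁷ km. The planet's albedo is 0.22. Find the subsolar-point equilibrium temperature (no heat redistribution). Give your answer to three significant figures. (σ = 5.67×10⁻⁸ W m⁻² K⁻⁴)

d = 7.44×10⁷ km = 7.44×10¹⁰ m.
Flux: S = L/(4πd²) = 4.21×10²⁷/(4π×(7.44×10¹⁰)²) = 6.05×10⁴ W m⁻².
At the subsolar point the surface absorbs S(1−A) and emits σT⁴ per unit area — no factor of 4, since only the local patch is in balance.
T = [6.05×10⁴ × 0.78 / 5.67×10⁻⁸]^(1/4) = (8.33×10¹¹)^(1/4) = 955 K.

T_ss ≈ 955 K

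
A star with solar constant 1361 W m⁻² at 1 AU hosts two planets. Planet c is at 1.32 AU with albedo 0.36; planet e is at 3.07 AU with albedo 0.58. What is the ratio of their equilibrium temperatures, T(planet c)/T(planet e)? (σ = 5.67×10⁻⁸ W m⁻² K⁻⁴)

T_eq = [S₀(1−A)/(4σd²)]^(1/4), so T ∝ (1−A)^(1/4) / √d.
T₁ = [1361×0.64/(4×5.67×10⁻⁸×1.32²)]^(1/4) = 216.68 K.
T₂ = [1361×0.42/(4×5.67×10⁻⁸×3.07²)]^(1/4) = 127.88 K.

T₁/T₂ ≈ 1.694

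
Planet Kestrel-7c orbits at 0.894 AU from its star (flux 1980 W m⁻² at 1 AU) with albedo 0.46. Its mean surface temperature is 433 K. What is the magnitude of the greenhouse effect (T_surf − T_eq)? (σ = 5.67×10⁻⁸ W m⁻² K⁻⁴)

S = 1980/0.894² = 2477 W m⁻².
T_eq = [S(1−A)/(4σ)]^(1/4) = [2477×0.54/(4×5.67×10⁻⁸)]^(1/4) = 277.1 K.
ΔT = T_surf − T_eq = 433 − 277.1.

ΔT ≈ 155.9 K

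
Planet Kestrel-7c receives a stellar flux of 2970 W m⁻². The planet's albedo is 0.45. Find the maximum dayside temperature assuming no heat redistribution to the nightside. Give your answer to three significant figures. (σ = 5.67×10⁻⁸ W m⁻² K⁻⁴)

With no redistribution each surface element balances locally: S(1−A) = σT⁴.
T = [2970 × 0.55 / 5.67×10⁻⁸]^(1/4) = (2.88×10¹⁰)^(1/4) = 412 K.

T_ss ≈ 412 K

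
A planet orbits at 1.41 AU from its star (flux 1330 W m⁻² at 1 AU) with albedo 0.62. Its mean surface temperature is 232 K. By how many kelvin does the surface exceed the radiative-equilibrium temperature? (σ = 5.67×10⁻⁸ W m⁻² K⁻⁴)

ΔT ≈ 49.0 K

S = 1330/1.41² = 669.0 W m⁻².
T_eq = [S(1−A)/(4σ)]^(1/4) = [669.0×0.38/(4×5.67×10⁻⁸)]^(1/4) = 183.0 K.
ΔT = T_surf − T_eq = 232 − 183.0.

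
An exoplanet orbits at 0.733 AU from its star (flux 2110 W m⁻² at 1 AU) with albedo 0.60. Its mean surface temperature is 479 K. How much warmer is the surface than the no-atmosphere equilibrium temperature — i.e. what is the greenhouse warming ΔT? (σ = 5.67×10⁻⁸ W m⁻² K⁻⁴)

S = 2110/0.733² = 3927 W m⁻².
T_eq = [S(1−A)/(4σ)]^(1/4) = [3927×0.40/(4×5.67×10⁻⁸)]^(1/4) = 288.5 K.
ΔT = T_surf − T_eq = 479 − 288.5.

ΔT ≈ 190.5 K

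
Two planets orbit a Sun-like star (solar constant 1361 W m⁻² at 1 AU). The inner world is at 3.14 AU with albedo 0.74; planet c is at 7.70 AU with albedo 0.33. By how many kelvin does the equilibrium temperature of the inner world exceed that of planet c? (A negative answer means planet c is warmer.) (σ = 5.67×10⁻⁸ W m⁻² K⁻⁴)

ΔT ≈ 21.4 K

T_eq = [S₀(1−A)/(4σd²)]^(1/4), so T ∝ (1−A)^(1/4) / √d.
T₁ = [1361×0.26/(4×5.67×10⁻⁸×3.14²)]^(1/4) = 112.16 K.
T₂ = [1361×0.67/(4×5.67×10⁻⁸×7.70²)]^(1/4) = 90.75 K.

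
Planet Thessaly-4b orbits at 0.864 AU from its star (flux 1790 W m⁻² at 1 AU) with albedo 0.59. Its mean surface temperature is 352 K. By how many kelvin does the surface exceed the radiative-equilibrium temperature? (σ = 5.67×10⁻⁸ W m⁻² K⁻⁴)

ΔT ≈ 95.4 K

S = 1790/0.864² = 2398 W m⁻².
T_eq = [S(1−A)/(4σ)]^(1/4) = [2398×0.41/(4×5.67×10⁻⁸)]^(1/4) = 256.6 K.
ΔT = T_surf − T_eq = 352 − 256.6.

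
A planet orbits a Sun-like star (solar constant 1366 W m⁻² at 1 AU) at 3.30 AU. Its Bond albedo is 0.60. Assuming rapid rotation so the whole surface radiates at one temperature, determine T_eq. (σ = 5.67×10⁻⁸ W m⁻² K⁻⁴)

T_eq ≈ 122 K

Flux at 3.30 AU: S = 1366/3.30² = 125 W m⁻².
Energy balance: absorbed = emitted ⇒ πR²·S(1−A) = 4πR²·σT_eq⁴, so T_eq⁴ = S(1−A)/(4σ).
T_eq = [125 × 0.40 / (4 × 5.67×10⁻⁸)]^(1/4) = (2.21×10⁸)^(1/4) = 122 K.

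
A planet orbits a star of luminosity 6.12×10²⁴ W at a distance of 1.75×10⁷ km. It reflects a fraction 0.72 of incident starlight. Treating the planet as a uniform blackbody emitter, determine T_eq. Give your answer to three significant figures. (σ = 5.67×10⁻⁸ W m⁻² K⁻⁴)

T_eq ≈ 210 K

d = 1.75×10⁷ km = 1.75×10¹⁰ m.
Flux: S = L/(4πd²) = 6.12×10²⁴/(4π×(1.75×10¹⁰)²) = 1590 W m⁻².
Energy balance: absorbed = emitted ⇒ πR²·S(1−A) = 4πR²·σT_eq⁴, so T_eq⁴ = S(1−A)/(4σ).
T_eq = [1590 × 0.28 / (4 × 5.67×10⁻⁸)]^(1/4) = (1.96×10⁹)^(1/4) = 210 K.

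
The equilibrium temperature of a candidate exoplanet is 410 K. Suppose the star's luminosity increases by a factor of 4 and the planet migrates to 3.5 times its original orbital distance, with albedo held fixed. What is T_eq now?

T_eq ≈ 310 K

T_eq ∝ L^(1/4) · d^(−1/2).
T′ = 410 × 4^(1/4) / 3.5^(1/2) = 310 K.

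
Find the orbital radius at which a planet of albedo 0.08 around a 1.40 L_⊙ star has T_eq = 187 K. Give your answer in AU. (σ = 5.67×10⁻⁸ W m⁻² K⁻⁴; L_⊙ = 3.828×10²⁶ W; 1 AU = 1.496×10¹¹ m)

L = 1.40 × 3.828×10²⁶ = 5.36×10²⁶ W.
From T_eq⁴ = L(1−A)/(16πσd²): d = √[L(1−A)/(16πσT_eq⁴)].
d = √[5.36×10²⁶ × 0.92 / (16π × 5.67×10⁻⁸ × (187)⁴)] = 3.76×10¹¹ m = 2.51 AU.

d ≈ 2.51 AU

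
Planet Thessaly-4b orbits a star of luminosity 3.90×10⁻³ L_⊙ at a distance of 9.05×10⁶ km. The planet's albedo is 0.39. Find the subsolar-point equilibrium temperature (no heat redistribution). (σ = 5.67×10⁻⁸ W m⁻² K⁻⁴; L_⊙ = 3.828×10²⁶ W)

T_ss ≈ 353 K

d = 9.05×10⁶ km = 9.05×10⁹ m.
L = 3.90×10⁻³ × 3.828×10²⁶ = 1.49×10²⁴ W.
Flux: S = L/(4πd²) = 1.49×10²⁴/(4π×(9.05×10⁹)²) = 1450 W m⁻².
At the subsolar point the surface absorbs S(1−A) and emits σT⁴ per unit area — no factor of 4, since only the local patch is in balance.
T = [1450 × 0.61 / 5.67×10⁻⁸]^(1/4) = (1.56×10¹⁰)^(1/4) = 353 K.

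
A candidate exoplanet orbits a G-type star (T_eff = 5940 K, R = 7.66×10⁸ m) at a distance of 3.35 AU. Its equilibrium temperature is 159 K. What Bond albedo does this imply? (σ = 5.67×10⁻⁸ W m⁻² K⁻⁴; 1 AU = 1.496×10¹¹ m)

A ≈ 0.12

d = 3.35 AU = 5.01×10¹¹ m.
L = 4πR_⋆²σT_⋆⁴ = 4π(7.66×10⁸)² × 5.67×10⁻⁸ × (5940)⁴ = 5.20×10²⁶ W.
S = L/(4πd²) = 165 W m⁻².
From T_eq⁴ = S(1−A)/(4σ): 1−A = 4σT_eq⁴/S.
1−A = 4 × 5.67×10⁻⁸ × (159)⁴ / 165 = 0.879.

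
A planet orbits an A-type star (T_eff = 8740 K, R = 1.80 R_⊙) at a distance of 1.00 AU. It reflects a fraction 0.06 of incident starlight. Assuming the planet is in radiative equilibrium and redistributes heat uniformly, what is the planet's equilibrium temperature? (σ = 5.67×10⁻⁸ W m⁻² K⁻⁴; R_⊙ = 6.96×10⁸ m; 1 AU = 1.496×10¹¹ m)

R_⋆ = 1.80 × 6.96×10⁸ = 1.25×10⁹ m.
d = 1.00 AU = 1.50×10¹¹ m.
L = 4πR_⋆²σT_⋆⁴ = 4π(1.25×10⁹)² × 5.67×10⁻⁸ × (8740)⁴ = 6.53×10²⁷ W.
S = L/(4πd²) = 2.32×10⁴ W m⁻².
Energy balance: absorbed = emitted ⇒ πR²·S(1−A) = 4πR²·σT_eq⁴, so T_eq⁴ = S(1−A)/(4σ).
T_eq = [2.32×10⁴ × 0.94 / (4 × 5.67×10⁻⁸)]^(1/4) = (9.62×10¹⁰)^(1/4) = 557 K.

T_eq ≈ 557 K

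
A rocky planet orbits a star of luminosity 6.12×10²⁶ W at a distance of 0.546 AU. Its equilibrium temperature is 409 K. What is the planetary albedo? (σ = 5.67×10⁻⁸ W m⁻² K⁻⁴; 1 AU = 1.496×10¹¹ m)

d = 0.546 AU = 8.17×10¹⁰ m.
Flux: S = L/(4πd²) = 6.12×10²⁶/(4π×(8.17×10¹⁰)²) = 7300 W m⁻².
From T_eq⁴ = S(1−A)/(4σ): 1−A = 4σT_eq⁴/S.
1−A = 4 × 5.67×10⁻⁸ × (409)⁴ / 7300 = 0.869.

A ≈ 0.13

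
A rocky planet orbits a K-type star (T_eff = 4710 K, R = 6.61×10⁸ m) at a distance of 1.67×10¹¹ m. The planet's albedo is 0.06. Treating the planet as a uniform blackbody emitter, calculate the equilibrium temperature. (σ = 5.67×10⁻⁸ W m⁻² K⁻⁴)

T_eq ≈ 206 K

L = 4πR_⋆²σT_⋆⁴ = 4π(6.61×10⁸)² × 5.67×10⁻⁸ × (4710)⁴ = 1.53×10²⁶ W.
S = L/(4πd²) = 437 W m⁻².
Energy balance: absorbed = emitted ⇒ πR²·S(1−A) = 4πR²·σT_eq⁴, so T_eq⁴ = S(1−A)/(4σ).
T_eq = [437 × 0.94 / (4 × 5.67×10⁻⁸)]^(1/4) = (1.81×10⁹)^(1/4) = 206 K.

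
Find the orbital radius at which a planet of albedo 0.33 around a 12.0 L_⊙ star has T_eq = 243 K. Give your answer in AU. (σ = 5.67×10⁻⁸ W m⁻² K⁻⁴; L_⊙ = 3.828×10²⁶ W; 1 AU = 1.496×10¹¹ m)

d ≈ 3.72 AU

L = 12.0 × 3.828×10²⁶ = 4.59×10²⁷ W.
From T_eq⁴ = L(1−A)/(16πσd²): d = √[L(1−A)/(16πσT_eq⁴)].
d = √[4.59×10²⁷ × 0.67 / (16π × 5.67×10⁻⁸ × (243)⁴)] = 5.57×10¹¹ m = 3.72 AU.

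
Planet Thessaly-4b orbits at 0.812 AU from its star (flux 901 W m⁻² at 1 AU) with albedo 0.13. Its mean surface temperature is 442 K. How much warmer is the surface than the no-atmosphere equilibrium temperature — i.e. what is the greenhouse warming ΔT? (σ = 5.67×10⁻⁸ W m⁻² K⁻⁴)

ΔT ≈ 172.9 K

S = 901/0.812² = 1367 W m⁻².
T_eq = [S(1−A)/(4σ)]^(1/4) = [1367×0.87/(4×5.67×10⁻⁸)]^(1/4) = 269.1 K.
ΔT = T_surf − T_eq = 442 − 269.1.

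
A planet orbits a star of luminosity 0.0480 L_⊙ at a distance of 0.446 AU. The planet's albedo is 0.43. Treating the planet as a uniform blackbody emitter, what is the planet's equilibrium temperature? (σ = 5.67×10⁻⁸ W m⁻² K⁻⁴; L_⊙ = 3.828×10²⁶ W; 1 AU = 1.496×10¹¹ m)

d = 0.446 AU = 6.67×10¹⁰ m.
L = 0.0480 × 3.828×10²⁶ = 1.84×10²⁵ W.
Flux: S = L/(4πd²) = 1.84×10²⁵/(4π×(6.67×10¹⁰)²) = 328 W m⁻².
Energy balance: absorbed = emitted ⇒ πR²·S(1−A) = 4πR²·σT_eq⁴, so T_eq⁴ = S(1−A)/(4σ).
T_eq = [328 × 0.57 / (4 × 5.67×10⁻⁸)]^(1/4) = (8.25×10⁸)^(1/4) = 170 K.

T_eq ≈ 170 K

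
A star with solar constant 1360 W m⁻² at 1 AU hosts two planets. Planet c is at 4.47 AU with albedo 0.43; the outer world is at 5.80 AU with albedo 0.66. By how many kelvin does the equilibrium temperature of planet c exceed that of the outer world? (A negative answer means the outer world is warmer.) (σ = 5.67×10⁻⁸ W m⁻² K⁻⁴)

T_eq = [S₀(1−A)/(4σd²)]^(1/4), so T ∝ (1−A)^(1/4) / √d.
T₁ = [1360×0.57/(4×5.67×10⁻⁸×4.47²)]^(1/4) = 114.36 K.
T₂ = [1360×0.34/(4×5.67×10⁻⁸×5.80²)]^(1/4) = 88.23 K.

ΔT ≈ 26.1 K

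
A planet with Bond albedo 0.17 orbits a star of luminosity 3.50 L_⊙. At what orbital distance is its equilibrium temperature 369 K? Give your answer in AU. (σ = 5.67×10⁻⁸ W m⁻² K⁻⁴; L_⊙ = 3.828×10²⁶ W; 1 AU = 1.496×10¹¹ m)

d ≈ 0.970 AU

L = 3.50 × 3.828×10²⁶ = 1.34×10²⁷ W.
From T_eq⁴ = L(1−A)/(16πσd²): d = √[L(1−A)/(16πσT_eq⁴)].
d = √[1.34×10²⁷ × 0.83 / (16π × 5.67×10⁻⁸ × (369)⁴)] = 1.45×10¹¹ m = 0.970 AU.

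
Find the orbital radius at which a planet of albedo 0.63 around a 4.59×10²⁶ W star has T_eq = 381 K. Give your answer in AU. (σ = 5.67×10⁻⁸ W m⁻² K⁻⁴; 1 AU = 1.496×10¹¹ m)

d ≈ 0.355 AU

From T_eq⁴ = L(1−A)/(16πσd²): d = √[L(1−A)/(16πσT_eq⁴)].
d = √[4.59×10²⁶ × 0.37 / (16π × 5.67×10⁻⁸ × (381)⁴)] = 5.32×10¹⁰ m = 0.355 AU.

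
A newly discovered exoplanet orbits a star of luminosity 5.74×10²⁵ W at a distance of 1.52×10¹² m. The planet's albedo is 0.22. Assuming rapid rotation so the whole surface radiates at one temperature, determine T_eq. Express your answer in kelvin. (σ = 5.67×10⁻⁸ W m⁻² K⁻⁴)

T_eq ≈ 51.1 K

Flux: S = L/(4πd²) = 5.74×10²⁵/(4π×(1.52×10¹²)²) = 1.98 W m⁻².
Energy balance: absorbed = emitted ⇒ πR²·S(1−A) = 4πR²·σT_eq⁴, so T_eq⁴ = S(1−A)/(4σ).
T_eq = [1.98 × 0.78 / (4 × 5.67×10⁻⁸)]^(1/4) = (6.80×10⁶)^(1/4) = 51.1 K.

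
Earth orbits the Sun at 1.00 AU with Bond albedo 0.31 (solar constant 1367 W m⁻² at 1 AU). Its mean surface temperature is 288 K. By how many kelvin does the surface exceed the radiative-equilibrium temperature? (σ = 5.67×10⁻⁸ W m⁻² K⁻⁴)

ΔT ≈ 34.1 K

S = 1367/1.00² = 1367 W m⁻².
T_eq = [S(1−A)/(4σ)]^(1/4) = [1367×0.69/(4×5.67×10⁻⁸)]^(1/4) = 253.9 K.
ΔT = T_surf − T_eq = 288 − 253.9.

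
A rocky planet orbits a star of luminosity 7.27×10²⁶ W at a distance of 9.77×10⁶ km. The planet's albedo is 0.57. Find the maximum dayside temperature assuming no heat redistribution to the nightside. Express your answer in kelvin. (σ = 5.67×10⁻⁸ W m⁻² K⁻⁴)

d = 9.77×10⁶ km = 9.77×10⁹ m.
Flux: S = L/(4πd²) = 7.27×10²⁶/(4π×(9.77×10⁹)²) = 6.06×10⁵ W m⁻².
With no redistribution each surface element balances locally: S(1−A) = σT⁴.
T = [6.06×10⁵ × 0.43 / 5.67×10⁻⁸]^(1/4) = (4.60×10¹²)^(1/4) = 1460 K.

T_ss ≈ 1460 K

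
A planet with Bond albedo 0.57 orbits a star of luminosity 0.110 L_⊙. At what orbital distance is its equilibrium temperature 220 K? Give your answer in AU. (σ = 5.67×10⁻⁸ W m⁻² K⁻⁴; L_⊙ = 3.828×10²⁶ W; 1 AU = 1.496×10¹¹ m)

L = 0.110 × 3.828×10²⁶ = 4.21×10²⁵ W.
From T_eq⁴ = L(1−A)/(16πσd²): d = √[L(1−A)/(16πσT_eq⁴)].
d = √[4.21×10²⁵ × 0.43 / (16π × 5.67×10⁻⁸ × (220)⁴)] = 5.21×10¹⁰ m = 0.348 AU.

d ≈ 0.348 AU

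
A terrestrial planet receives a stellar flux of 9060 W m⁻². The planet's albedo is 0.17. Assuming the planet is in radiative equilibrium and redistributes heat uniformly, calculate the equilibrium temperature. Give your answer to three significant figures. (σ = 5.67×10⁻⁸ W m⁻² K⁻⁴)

Energy balance: absorbed = emitted ⇒ πR²·S(1−A) = 4πR²·σT_eq⁴, so T_eq⁴ = S(1−A)/(4σ).
T_eq = [9060 × 0.83 / (4 × 5.67×10⁻⁸)]^(1/4) = (3.32×10¹⁰)^(1/4) = 427 K.

T_eq ≈ 427 K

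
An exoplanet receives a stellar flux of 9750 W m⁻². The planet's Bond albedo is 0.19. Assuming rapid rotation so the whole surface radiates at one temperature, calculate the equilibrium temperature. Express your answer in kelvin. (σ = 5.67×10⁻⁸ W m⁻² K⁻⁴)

T_eq ≈ 432 K

Energy balance: absorbed = emitted ⇒ πR²·S(1−A) = 4πR²·σT_eq⁴, so T_eq⁴ = S(1−A)/(4σ).
T_eq = [9750 × 0.81 / (4 × 5.67×10⁻⁸)]^(1/4) = (3.48×10¹⁰)^(1/4) = 432 K.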